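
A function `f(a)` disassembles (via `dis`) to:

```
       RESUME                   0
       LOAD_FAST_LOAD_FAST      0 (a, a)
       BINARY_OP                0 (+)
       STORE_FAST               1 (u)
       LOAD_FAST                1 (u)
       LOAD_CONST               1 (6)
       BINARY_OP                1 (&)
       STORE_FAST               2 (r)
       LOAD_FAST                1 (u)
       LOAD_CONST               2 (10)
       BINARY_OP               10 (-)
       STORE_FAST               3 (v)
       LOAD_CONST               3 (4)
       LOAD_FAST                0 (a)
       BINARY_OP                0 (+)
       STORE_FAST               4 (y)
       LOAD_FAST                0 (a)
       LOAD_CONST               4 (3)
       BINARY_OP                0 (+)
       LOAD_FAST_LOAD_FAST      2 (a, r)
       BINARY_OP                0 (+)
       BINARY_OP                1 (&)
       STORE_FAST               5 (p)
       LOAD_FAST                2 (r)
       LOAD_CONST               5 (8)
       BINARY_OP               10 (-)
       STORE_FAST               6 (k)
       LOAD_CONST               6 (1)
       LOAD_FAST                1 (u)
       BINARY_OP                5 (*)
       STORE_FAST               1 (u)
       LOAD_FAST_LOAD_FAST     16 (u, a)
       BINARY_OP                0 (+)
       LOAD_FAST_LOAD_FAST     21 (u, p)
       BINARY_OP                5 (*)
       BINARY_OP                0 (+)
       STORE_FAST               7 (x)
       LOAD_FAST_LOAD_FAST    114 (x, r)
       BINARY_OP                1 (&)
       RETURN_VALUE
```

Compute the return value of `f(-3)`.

LOAD_FAST_LOAD_FAST a,a → push -3,-3. Stack: [-3, -3]
BINARY_OP + → -3 + -3 = -6. Stack: [-6]
STORE_FAST u → u=-6. Stack: []
LOAD_FAST u → push -6. Stack: [-6]
LOAD_CONST → push 6. Stack: [-6, 6]
BINARY_OP & → -6 & 6 = 2. Stack: [2]
STORE_FAST r → r=2. Stack: []
LOAD_FAST u → push -6. Stack: [-6]
LOAD_CONST → push 10. Stack: [-6, 10]
BINARY_OP - → -6 - 10 = -16. Stack: [-16]
STORE_FAST v → v=-16. Stack: []
LOAD_CONST → push 4. Stack: [4]
LOAD_FAST a → push -3. Stack: [4, -3]
BINARY_OP + → 4 + -3 = 1. Stack: [1]
STORE_FAST y → y=1. Stack: []
LOAD_FAST a → push -3. Stack: [-3]
LOAD_CONST → push 3. Stack: [-3, 3]
BINARY_OP + → -3 + 3 = 0. Stack: [0]
LOAD_FAST_LOAD_FAST a,r → push -3,2. Stack: [0, -3, 2]
BINARY_OP + → -3 + 2 = -1. Stack: [0, -1]
BINARY_OP & → 0 & -1 = 0. Stack: [0]
STORE_FAST p → p=0. Stack: []
LOAD_FAST r → push 2. Stack: [2]
LOAD_CONST → push 8. Stack: [2, 8]
BINARY_OP - → 2 - 8 = -6. Stack: [-6]
STORE_FAST k → k=-6. Stack: []
LOAD_CONST → push 1. Stack: [1]
LOAD_FAST u → push -6. Stack: [1, -6]
BINARY_OP * → 1 * -6 = -6. Stack: [-6]
STORE_FAST u → u=-6. Stack: []
LOAD_FAST_LOAD_FAST u,a → push -6,-3. Stack: [-6, -3]
BINARY_OP + → -6 + -3 = -9. Stack: [-9]
LOAD_FAST_LOAD_FAST u,p → push -6,0. Stack: [-9, -6, 0]
BINARY_OP * → -6 * 0 = 0. Stack: [-9, 0]
BINARY_OP + → -9 + 0 = -9. Stack: [-9]
STORE_FAST x → x=-9. Stack: []
LOAD_FAST_LOAD_FAST x,r → push -9,2. Stack: [-9, 2]
BINARY_OP & → -9 & 2 = 2. Stack: [2]
RETURN_VALUE → return 2.

2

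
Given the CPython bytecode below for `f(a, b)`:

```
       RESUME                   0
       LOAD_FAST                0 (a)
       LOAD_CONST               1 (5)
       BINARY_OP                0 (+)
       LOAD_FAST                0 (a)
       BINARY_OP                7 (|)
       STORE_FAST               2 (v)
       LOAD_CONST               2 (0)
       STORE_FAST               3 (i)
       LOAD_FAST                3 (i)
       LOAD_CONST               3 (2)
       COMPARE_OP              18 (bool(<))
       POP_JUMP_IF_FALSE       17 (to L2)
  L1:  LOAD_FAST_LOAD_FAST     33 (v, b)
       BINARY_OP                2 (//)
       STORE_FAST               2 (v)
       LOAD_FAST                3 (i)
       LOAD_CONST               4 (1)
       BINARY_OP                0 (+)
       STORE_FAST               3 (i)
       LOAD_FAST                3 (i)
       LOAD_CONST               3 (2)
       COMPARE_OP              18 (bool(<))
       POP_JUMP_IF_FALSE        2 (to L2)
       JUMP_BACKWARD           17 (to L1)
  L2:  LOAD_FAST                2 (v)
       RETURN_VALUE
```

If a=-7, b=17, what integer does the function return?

LOAD_FAST a → push -7. Stack: [-7]
LOAD_CONST → push 5. Stack: [-7, 5]
BINARY_OP + → -7 + 5 = -2. Stack: [-2]
LOAD_FAST a → push -7. Stack: [-2, -7]
BINARY_OP | → -2 | -7 = -1. Stack: [-1]
STORE_FAST v → v=-1. Stack: []
LOAD_CONST → push 0. Stack: [0]
STORE_FAST i → i=0. Stack: []
LOAD_FAST i → push 0. Stack: [0]
LOAD_CONST → push 2. Stack: [0, 2]
COMPARE_OP bool(<) → 0 vs 2 = True. Stack: [True]
POP_JUMP_IF_FALSE → pop True; no jump. Stack: []
LOAD_FAST_LOAD_FAST v,b → push -1,17. Stack: [-1, 17]
BINARY_OP // → -1 // 17 = -1. Stack: [-1]
STORE_FAST v → v=-1. Stack: []
LOAD_FAST i → push 0. Stack: [0]
LOAD_CONST → push 1. Stack: [0, 1]
BINARY_OP + → 0 + 1 = 1. Stack: [1]
STORE_FAST i → i=1. Stack: []
LOAD_FAST i → push 1. Stack: [1]
LOAD_CONST → push 2. Stack: [1, 2]
COMPARE_OP bool(<) → 1 vs 2 = True. Stack: [True]
POP_JUMP_IF_FALSE → pop True; no jump. Stack: []
LOAD_FAST_LOAD_FAST v,b → push -1,17. Stack: [-1, 17]
BINARY_OP // → -1 // 17 = -1. Stack: [-1]
STORE_FAST v → v=-1. Stack: []
LOAD_FAST i → push 1. Stack: [1]
LOAD_CONST → push 1. Stack: [1, 1]
BINARY_OP + → 1 + 1 = 2. Stack: [2]
STORE_FAST i → i=2. Stack: []
LOAD_FAST i → push 2. Stack: [2]
LOAD_CONST → push 2. Stack: [2, 2]
COMPARE_OP bool(<) → 2 vs 2 = False. Stack: [False]
POP_JUMP_IF_FALSE → pop False; jump. Stack: []
LOAD_FAST v → push -1. Stack: [-1]
RETURN_VALUE → return -1.

-1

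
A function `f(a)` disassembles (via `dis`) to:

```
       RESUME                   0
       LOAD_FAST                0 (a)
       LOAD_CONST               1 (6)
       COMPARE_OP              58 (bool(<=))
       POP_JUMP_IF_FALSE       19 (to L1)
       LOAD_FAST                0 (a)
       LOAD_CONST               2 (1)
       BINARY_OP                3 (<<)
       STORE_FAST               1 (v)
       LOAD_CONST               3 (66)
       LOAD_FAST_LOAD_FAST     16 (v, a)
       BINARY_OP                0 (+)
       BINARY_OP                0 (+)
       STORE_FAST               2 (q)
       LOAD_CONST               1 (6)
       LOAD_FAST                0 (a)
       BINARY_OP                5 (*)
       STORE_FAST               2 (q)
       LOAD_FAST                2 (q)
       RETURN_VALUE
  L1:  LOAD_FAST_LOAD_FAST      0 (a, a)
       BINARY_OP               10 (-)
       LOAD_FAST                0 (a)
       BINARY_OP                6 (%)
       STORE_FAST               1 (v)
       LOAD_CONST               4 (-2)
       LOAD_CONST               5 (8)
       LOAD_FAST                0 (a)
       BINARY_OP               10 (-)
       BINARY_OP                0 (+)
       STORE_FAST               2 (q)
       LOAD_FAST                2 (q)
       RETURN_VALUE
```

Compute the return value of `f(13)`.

-7

LOAD_FAST a → push 13. Stack: [13]
LOAD_CONST → push 6. Stack: [13, 6]
COMPARE_OP bool(<=) → 13 vs 6 = False. Stack: [False]
POP_JUMP_IF_FALSE → pop False; jump. Stack: []
LOAD_FAST_LOAD_FAST a,a → push 13,13. Stack: [13, 13]
BINARY_OP - → 13 - 13 = 0. Stack: [0]
LOAD_FAST a → push 13. Stack: [0, 13]
BINARY_OP % → 0 % 13 = 0. Stack: [0]
STORE_FAST v → v=0. Stack: []
LOAD_CONST → push -2. Stack: [-2]
LOAD_CONST → push 8. Stack: [-2, 8]
LOAD_FAST a → push 13. Stack: [-2, 8, 13]
BINARY_OP - → 8 - 13 = -5. Stack: [-2, -5]
BINARY_OP + → -2 + -5 = -7. Stack: [-7]
STORE_FAST q → q=-7. Stack: []
LOAD_FAST q → push -7. Stack: [-7]
RETURN_VALUE → return -7.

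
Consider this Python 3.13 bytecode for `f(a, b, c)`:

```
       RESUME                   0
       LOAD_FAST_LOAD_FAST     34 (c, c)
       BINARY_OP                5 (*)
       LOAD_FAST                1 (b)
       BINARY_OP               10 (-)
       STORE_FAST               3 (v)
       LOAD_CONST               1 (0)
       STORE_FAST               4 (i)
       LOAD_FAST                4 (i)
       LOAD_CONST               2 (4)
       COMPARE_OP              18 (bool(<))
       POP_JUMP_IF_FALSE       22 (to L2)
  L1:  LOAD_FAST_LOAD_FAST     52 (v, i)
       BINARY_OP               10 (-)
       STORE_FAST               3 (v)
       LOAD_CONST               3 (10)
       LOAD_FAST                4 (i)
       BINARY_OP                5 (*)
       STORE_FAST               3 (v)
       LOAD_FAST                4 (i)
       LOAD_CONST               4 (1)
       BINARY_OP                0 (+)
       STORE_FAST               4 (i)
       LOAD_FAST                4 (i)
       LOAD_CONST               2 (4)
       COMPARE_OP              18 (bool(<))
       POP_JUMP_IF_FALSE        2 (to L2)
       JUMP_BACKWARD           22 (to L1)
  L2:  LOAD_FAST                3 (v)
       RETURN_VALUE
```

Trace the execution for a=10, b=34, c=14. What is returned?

30

LOAD_FAST_LOAD_FAST c,c → push 14,14
BINARY_OP * → 14 * 14 = 196
LOAD_FAST b → push 34
BINARY_OP - → 196 - 34 = 162
STORE_FAST v → v=162
LOAD_CONST → push 0
STORE_FAST i → i=0
LOAD_FAST i → push 0
LOAD_CONST → push 4
COMPARE_OP bool(<) → 0 vs 4 = True
POP_JUMP_IF_FALSE → pop True; no jump
LOAD_FAST_LOAD_FAST v,i → push 162,0
BINARY_OP - → 162 - 0 = 162
STORE_FAST v → v=162
LOAD_CONST → push 10
LOAD_FAST i → push 0
BINARY_OP * → 10 * 0 = 0
STORE_FAST v → v=0
LOAD_FAST i → push 0
LOAD_CONST → push 1
BINARY_OP + → 0 + 1 = 1
STORE_FAST i → i=1
LOAD_FAST i → push 1
LOAD_CONST → push 4
COMPARE_OP bool(<) → 1 vs 4 = True
POP_JUMP_IF_FALSE → pop True; no jump
LOAD_FAST_LOAD_FAST v,i → push 0,1
BINARY_OP - → 0 - 1 = -1
STORE_FAST v → v=-1
LOAD_CONST → push 10
LOAD_FAST i → push 1
BINARY_OP * → 10 * 1 = 10
STORE_FAST v → v=10
LOAD_FAST i → push 1
LOAD_CONST → push 1
BINARY_OP + → 1 + 1 = 2
STORE_FAST i → i=2
LOAD_FAST i → push 2
LOAD_CONST → push 4
COMPARE_OP bool(<) → 2 vs 4 = True
POP_JUMP_IF_FALSE → pop True; no jump
LOAD_FAST_LOAD_FAST v,i → push 10,2
BINARY_OP - → 10 - 2 = 8
STORE_FAST v → v=8
LOAD_CONST → push 10
LOAD_FAST i → push 2
BINARY_OP * → 10 * 2 = 20
STORE_FAST v → v=20
LOAD_FAST i → push 2
LOAD_CONST → push 1
BINARY_OP + → 2 + 1 = 3
STORE_FAST i → i=3
LOAD_FAST i → push 3
LOAD_CONST → push 4
COMPARE_OP bool(<) → 3 vs 4 = True
POP_JUMP_IF_FALSE → pop True; no jump
LOAD_FAST_LOAD_FAST v,i → push 20,3
BINARY_OP - → 20 - 3 = 17
STORE_FAST v → v=17
LOAD_CONST → push 10
LOAD_FAST i → push 3
BINARY_OP * → 10 * 3 = 30
STORE_FAST v → v=30
LOAD_FAST i → push 3
LOAD_CONST → push 1
BINARY_OP + → 3 + 1 = 4
STORE_FAST i → i=4
LOAD_FAST i → push 4
LOAD_CONST → push 4
COMPARE_OP bool(<) → 4 vs 4 = False
POP_JUMP_IF_FALSE → pop False; jump
LOAD_FAST v → push 30
RETURN_VALUE → return 30.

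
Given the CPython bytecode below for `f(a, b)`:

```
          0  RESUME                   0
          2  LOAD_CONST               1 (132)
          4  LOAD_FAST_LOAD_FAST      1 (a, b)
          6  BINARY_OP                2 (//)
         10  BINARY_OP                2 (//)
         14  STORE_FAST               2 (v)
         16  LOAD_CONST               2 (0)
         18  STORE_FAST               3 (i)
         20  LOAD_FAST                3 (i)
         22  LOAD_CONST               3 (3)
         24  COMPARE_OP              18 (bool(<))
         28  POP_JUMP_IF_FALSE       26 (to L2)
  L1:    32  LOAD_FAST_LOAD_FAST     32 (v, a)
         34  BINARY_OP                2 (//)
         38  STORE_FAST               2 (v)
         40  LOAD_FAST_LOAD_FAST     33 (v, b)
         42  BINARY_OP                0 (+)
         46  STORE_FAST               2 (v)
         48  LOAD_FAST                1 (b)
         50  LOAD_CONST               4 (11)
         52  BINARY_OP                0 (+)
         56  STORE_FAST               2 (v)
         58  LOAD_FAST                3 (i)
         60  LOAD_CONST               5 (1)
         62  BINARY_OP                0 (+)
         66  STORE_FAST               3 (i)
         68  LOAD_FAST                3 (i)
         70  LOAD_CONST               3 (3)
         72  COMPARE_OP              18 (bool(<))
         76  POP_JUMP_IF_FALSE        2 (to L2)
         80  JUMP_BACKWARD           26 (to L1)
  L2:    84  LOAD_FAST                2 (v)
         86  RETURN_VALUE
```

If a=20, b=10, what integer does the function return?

21

LOAD_CONST → push 132
LOAD_FAST_LOAD_FAST a,b → push 20,10
BINARY_OP // → 20 // 10 = 2
BINARY_OP // → 132 // 2 = 66
STORE_FAST v → v=66
LOAD_CONST → push 0
STORE_FAST i → i=0
LOAD_FAST i → push 0
LOAD_CONST → push 3
COMPARE_OP bool(<) → 0 vs 3 = True
POP_JUMP_IF_FALSE → pop True; no jump
LOAD_FAST_LOAD_FAST v,a → push 66,20
BINARY_OP // → 66 // 20 = 3
STORE_FAST v → v=3
LOAD_FAST_LOAD_FAST v,b → push 3,10
BINARY_OP + → 3 + 10 = 13
STORE_FAST v → v=13
LOAD_FAST b → push 10
LOAD_CONST → push 11
BINARY_OP + → 10 + 11 = 21
STORE_FAST v → v=21
LOAD_FAST i → push 0
LOAD_CONST → push 1
BINARY_OP + → 0 + 1 = 1
STORE_FAST i → i=1
LOAD_FAST i → push 1
LOAD_CONST → push 3
COMPARE_OP bool(<) → 1 vs 3 = True
POP_JUMP_IF_FALSE → pop True; no jump
LOAD_FAST_LOAD_FAST v,a → push 21,20
BINARY_OP // → 21 // 20 = 1
STORE_FAST v → v=1
LOAD_FAST_LOAD_FAST v,b → push 1,10
BINARY_OP + → 1 + 10 = 11
STORE_FAST v → v=11
LOAD_FAST b → push 10
LOAD_CONST → push 11
BINARY_OP + → 10 + 11 = 21
STORE_FAST v → v=21
LOAD_FAST i → push 1
LOAD_CONST → push 1
BINARY_OP + → 1 + 1 = 2
STORE_FAST i → i=2
LOAD_FAST i → push 2
LOAD_CONST → push 3
COMPARE_OP bool(<) → 2 vs 3 = True
POP_JUMP_IF_FALSE → pop True; no jump
LOAD_FAST_LOAD_FAST v,a → push 21,20
BINARY_OP // → 21 // 20 = 1
STORE_FAST v → v=1
LOAD_FAST_LOAD_FAST v,b → push 1,10
BINARY_OP + → 1 + 10 = 11
STORE_FAST v → v=11
LOAD_FAST b → push 10
LOAD_CONST → push 11
BINARY_OP + → 10 + 11 = 21
STORE_FAST v → v=21
LOAD_FAST i → push 2
LOAD_CONST → push 1
BINARY_OP + → 2 + 1 = 3
STORE_FAST i → i=3
LOAD_FAST i → push 3
LOAD_CONST → push 3
COMPARE_OP bool(<) → 3 vs 3 = False
POP_JUMP_IF_FALSE → pop False; jump
LOAD_FAST v → push 21
RETURN_VALUE → return 21.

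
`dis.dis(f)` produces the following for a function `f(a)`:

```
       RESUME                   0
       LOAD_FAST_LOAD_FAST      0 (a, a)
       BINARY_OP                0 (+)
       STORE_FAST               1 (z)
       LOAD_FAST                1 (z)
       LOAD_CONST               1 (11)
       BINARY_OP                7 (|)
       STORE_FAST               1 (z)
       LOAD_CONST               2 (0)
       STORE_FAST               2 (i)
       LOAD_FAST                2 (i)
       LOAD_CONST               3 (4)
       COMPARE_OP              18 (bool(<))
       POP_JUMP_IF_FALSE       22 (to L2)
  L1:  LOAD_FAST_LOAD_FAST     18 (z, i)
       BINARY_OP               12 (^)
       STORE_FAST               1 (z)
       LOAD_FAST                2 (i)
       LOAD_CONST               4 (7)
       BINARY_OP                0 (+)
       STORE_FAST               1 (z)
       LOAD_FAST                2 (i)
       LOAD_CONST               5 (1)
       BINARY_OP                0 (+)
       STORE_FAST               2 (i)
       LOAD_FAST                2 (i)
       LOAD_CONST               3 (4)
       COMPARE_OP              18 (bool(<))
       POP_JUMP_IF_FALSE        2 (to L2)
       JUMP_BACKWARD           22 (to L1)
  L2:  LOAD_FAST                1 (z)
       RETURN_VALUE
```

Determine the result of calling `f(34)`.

LOAD_FAST_LOAD_FAST a,a → push 34,34
BINARY_OP + → 34 + 34 = 68
STORE_FAST z → z=68
LOAD_FAST z → push 68
LOAD_CONST → push 11
BINARY_OP | → 68 | 11 = 79
STORE_FAST z → z=79
LOAD_CONST → push 0
STORE_FAST i → i=0
LOAD_FAST i → push 0
LOAD_CONST → push 4
COMPARE_OP bool(<) → 0 vs 4 = True
POP_JUMP_IF_FALSE → pop True; no jump
LOAD_FAST_LOAD_FAST z,i → push 79,0
BINARY_OP ^ → 79 ^ 0 = 79
STORE_FAST z → z=79
LOAD_FAST i → push 0
LOAD_CONST → push 7
BINARY_OP + → 0 + 7 = 7
STORE_FAST z → z=7
LOAD_FAST i → push 0
LOAD_CONST → push 1
BINARY_OP + → 0 + 1 = 1
STORE_FAST i → i=1
LOAD_FAST i → push 1
LOAD_CONST → push 4
COMPARE_OP bool(<) → 1 vs 4 = True
POP_JUMP_IF_FALSE → pop True; no jump
LOAD_FAST_LOAD_FAST z,i → push 7,1
BINARY_OP ^ → 7 ^ 1 = 6
STORE_FAST z → z=6
LOAD_FAST i → push 1
LOAD_CONST → push 7
BINARY_OP + → 1 + 7 = 8
STORE_FAST z → z=8
LOAD_FAST i → push 1
LOAD_CONST → push 1
BINARY_OP + → 1 + 1 = 2
STORE_FAST i → i=2
LOAD_FAST i → push 2
LOAD_CONST → push 4
COMPARE_OP bool(<) → 2 vs 4 = True
POP_JUMP_IF_FALSE → pop True; no jump
LOAD_FAST_LOAD_FAST z,i → push 8,2
BINARY_OP ^ → 8 ^ 2 = 10
STORE_FAST z → z=10
LOAD_FAST i → push 2
LOAD_CONST → push 7
BINARY_OP + → 2 + 7 = 9
STORE_FAST z → z=9
LOAD_FAST i → push 2
LOAD_CONST → push 1
BINARY_OP + → 2 + 1 = 3
STORE_FAST i → i=3
LOAD_FAST i → push 3
LOAD_CONST → push 4
COMPARE_OP bool(<) → 3 vs 4 = True
POP_JUMP_IF_FALSE → pop True; no jump
LOAD_FAST_LOAD_FAST z,i → push 9,3
BINARY_OP ^ → 9 ^ 3 = 10
STORE_FAST z → z=10
LOAD_FAST i → push 3
LOAD_CONST → push 7
BINARY_OP + → 3 + 7 = 10
STORE_FAST z → z=10
LOAD_FAST i → push 3
LOAD_CONST → push 1
BINARY_OP + → 3 + 1 = 4
STORE_FAST i → i=4
LOAD_FAST i → push 4
LOAD_CONST → push 4
COMPARE_OP bool(<) → 4 vs 4 = False
POP_JUMP_IF_FALSE → pop False; jump
LOAD_FAST z → push 10
RETURN_VALUE → return 10.

10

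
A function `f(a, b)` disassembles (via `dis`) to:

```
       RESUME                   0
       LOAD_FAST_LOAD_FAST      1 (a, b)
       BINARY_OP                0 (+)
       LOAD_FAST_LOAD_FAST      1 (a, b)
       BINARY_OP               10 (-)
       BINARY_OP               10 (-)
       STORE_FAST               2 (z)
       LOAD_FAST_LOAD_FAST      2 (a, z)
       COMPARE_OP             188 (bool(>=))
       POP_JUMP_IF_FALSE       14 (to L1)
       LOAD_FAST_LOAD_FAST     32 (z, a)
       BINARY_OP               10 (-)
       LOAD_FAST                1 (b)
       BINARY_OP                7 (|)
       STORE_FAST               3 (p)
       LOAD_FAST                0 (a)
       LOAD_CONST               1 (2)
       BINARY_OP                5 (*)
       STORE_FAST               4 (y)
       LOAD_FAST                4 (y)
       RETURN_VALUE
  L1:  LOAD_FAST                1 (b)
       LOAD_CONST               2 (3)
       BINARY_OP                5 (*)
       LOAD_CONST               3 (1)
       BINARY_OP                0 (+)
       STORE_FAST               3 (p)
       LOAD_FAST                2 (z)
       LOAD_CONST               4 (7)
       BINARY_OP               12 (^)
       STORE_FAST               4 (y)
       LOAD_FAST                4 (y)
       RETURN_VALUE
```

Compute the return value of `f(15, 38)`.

LOAD_FAST_LOAD_FAST a,b → push 15,38. Stack: [15, 38]
BINARY_OP + → 15 + 38 = 53. Stack: [53]
LOAD_FAST_LOAD_FAST a,b → push 15,38. Stack: [53, 15, 38]
BINARY_OP - → 15 - 38 = -23. Stack: [53, -23]
BINARY_OP - → 53 - -23 = 76. Stack: [76]
STORE_FAST z → z=76. Stack: []
LOAD_FAST_LOAD_FAST a,z → push 15,76. Stack: [15, 76]
COMPARE_OP bool(>=) → 15 vs 76 = False. Stack: [False]
POP_JUMP_IF_FALSE → pop False; jump. Stack: []
LOAD_FAST b → push 38. Stack: [38]
LOAD_CONST → push 3. Stack: [38, 3]
BINARY_OP * → 38 * 3 = 114. Stack: [114]
LOAD_CONST → push 1. Stack: [114, 1]
BINARY_OP + → 114 + 1 = 115. Stack: [115]
STORE_FAST p → p=115. Stack: []
LOAD_FAST z → push 76. Stack: [76]
LOAD_CONST → push 7. Stack: [76, 7]
BINARY_OP ^ → 76 ^ 7 = 75. Stack: [75]
STORE_FAST y → y=75. Stack: []
LOAD_FAST y → push 75. Stack: [75]
RETURN_VALUE → return 75.

75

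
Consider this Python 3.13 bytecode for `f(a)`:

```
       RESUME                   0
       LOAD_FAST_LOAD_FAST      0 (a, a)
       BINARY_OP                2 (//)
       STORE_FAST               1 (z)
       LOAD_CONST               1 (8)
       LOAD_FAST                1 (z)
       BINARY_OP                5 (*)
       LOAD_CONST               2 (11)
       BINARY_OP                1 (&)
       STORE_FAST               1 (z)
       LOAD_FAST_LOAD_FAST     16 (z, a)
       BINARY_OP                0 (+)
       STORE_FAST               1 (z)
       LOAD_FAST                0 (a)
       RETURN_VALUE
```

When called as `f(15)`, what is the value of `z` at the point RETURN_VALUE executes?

23

LOAD_FAST_LOAD_FAST a,a → push 15,15. Stack: [15, 15]
BINARY_OP // → 15 // 15 = 1. Stack: [1]
STORE_FAST z → z=1. Stack: []
LOAD_CONST → push 8. Stack: [8]
LOAD_FAST z → push 1. Stack: [8, 1]
BINARY_OP * → 8 * 1 = 8. Stack: [8]
LOAD_CONST → push 11. Stack: [8, 11]
BINARY_OP & → 8 & 11 = 8. Stack: [8]
STORE_FAST z → z=8. Stack: []
LOAD_FAST_LOAD_FAST z,a → push 8,15. Stack: [8, 15]
BINARY_OP + → 8 + 15 = 23. Stack: [23]
STORE_FAST z → z=23. Stack: []
LOAD_FAST a → push 15. Stack: [15]
RETURN_VALUE → return 15.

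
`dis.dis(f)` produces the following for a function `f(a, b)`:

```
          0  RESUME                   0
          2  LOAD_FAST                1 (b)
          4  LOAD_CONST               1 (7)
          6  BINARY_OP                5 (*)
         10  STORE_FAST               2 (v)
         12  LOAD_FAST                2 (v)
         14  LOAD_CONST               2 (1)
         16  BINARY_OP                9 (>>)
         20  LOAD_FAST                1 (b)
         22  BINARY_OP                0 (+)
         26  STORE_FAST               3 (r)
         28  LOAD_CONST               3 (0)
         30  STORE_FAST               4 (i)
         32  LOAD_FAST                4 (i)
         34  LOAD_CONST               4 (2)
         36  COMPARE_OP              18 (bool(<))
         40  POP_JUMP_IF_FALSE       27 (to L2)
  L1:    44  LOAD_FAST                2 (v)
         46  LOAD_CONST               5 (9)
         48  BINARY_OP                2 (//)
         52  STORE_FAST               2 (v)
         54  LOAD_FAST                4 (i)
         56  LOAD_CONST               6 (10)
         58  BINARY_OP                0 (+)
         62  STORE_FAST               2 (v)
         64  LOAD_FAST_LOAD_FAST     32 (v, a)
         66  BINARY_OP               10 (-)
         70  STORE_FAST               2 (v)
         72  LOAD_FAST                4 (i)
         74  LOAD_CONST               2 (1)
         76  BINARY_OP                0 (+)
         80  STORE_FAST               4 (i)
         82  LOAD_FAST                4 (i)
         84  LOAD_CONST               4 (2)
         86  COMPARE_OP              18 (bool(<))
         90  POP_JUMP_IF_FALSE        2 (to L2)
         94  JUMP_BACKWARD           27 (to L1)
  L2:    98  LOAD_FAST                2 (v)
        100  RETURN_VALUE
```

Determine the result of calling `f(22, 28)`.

LOAD_FAST b → push 28. Stack: [28]
LOAD_CONST → push 7. Stack: [28, 7]
BINARY_OP * → 28 * 7 = 196. Stack: [196]
STORE_FAST v → v=196. Stack: []
LOAD_FAST v → push 196. Stack: [196]
LOAD_CONST → push 1. Stack: [196, 1]
BINARY_OP >> → 196 >> 1 = 98. Stack: [98]
LOAD_FAST b → push 28. Stack: [98, 28]
BINARY_OP + → 98 + 28 = 126. Stack: [126]
STORE_FAST r → r=126. Stack: []
LOAD_CONST → push 0. Stack: [0]
STORE_FAST i → i=0. Stack: []
LOAD_FAST i → push 0. Stack: [0]
LOAD_CONST → push 2. Stack: [0, 2]
COMPARE_OP bool(<) → 0 vs 2 = True. Stack: [True]
POP_JUMP_IF_FALSE → pop True; no jump. Stack: []
LOAD_FAST v → push 196. Stack: [196]
LOAD_CONST → push 9. Stack: [196, 9]
BINARY_OP // → 196 // 9 = 21. Stack: [21]
STORE_FAST v → v=21. Stack: []
LOAD_FAST i → push 0. Stack: [0]
LOAD_CONST → push 10. Stack: [0, 10]
BINARY_OP + → 0 + 10 = 10. Stack: [10]
STORE_FAST v → v=10. Stack: []
LOAD_FAST_LOAD_FAST v,a → push 10,22. Stack: [10, 22]
BINARY_OP - → 10 - 22 = -12. Stack: [-12]
STORE_FAST v → v=-12. Stack: []
LOAD_FAST i → push 0. Stack: [0]
LOAD_CONST → push 1. Stack: [0, 1]
BINARY_OP + → 0 + 1 = 1. Stack: [1]
STORE_FAST i → i=1. Stack: []
LOAD_FAST i → push 1. Stack: [1]
LOAD_CONST → push 2. Stack: [1, 2]
COMPARE_OP bool(<) → 1 vs 2 = True. Stack: [True]
POP_JUMP_IF_FALSE → pop True; no jump. Stack: []
LOAD_FAST v → push -12. Stack: [-12]
LOAD_CONST → push 9. Stack: [-12, 9]
BINARY_OP // → -12 // 9 = -2. Stack: [-2]
STORE_FAST v → v=-2. Stack: []
LOAD_FAST i → push 1. Stack: [1]
LOAD_CONST → push 10. Stack: [1, 10]
BINARY_OP + → 1 + 10 = 11. Stack: [11]
STORE_FAST v → v=11. Stack: []
LOAD_FAST_LOAD_FAST v,a → push 11,22. Stack: [11, 22]
BINARY_OP - → 11 - 22 = -11. Stack: [-11]
STORE_FAST v → v=-11. Stack: []
LOAD_FAST i → push 1. Stack: [1]
LOAD_CONST → push 1. Stack: [1, 1]
BINARY_OP + → 1 + 1 = 2. Stack: [2]
STORE_FAST i → i=2. Stack: []
LOAD_FAST i → push 2. Stack: [2]
LOAD_CONST → push 2. Stack: [2, 2]
COMPARE_OP bool(<) → 2 vs 2 = False. Stack: [False]
POP_JUMP_IF_FALSE → pop False; jump. Stack: []
LOAD_FAST v → push -11. Stack: [-11]
RETURN_VALUE → return -11.

-11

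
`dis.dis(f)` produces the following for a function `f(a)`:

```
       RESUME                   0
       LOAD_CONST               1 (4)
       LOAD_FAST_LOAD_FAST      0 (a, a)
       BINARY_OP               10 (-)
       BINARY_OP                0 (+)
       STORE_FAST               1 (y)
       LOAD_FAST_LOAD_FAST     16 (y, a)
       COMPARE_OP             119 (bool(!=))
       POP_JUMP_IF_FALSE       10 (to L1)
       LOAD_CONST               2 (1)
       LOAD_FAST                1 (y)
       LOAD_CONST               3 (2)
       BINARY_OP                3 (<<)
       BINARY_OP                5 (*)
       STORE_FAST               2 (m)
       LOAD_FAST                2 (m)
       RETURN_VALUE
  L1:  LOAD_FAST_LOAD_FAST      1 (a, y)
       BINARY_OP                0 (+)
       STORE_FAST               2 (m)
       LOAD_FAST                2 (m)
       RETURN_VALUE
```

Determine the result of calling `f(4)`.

LOAD_CONST → push 4. Stack: [4]
LOAD_FAST_LOAD_FAST a,a → push 4,4. Stack: [4, 4, 4]
BINARY_OP - → 4 - 4 = 0. Stack: [4, 0]
BINARY_OP + → 4 + 0 = 4. Stack: [4]
STORE_FAST y → y=4. Stack: []
LOAD_FAST_LOAD_FAST y,a → push 4,4. Stack: [4, 4]
COMPARE_OP bool(!=) → 4 vs 4 = False. Stack: [False]
POP_JUMP_IF_FALSE → pop False; jump. Stack: []
LOAD_FAST_LOAD_FAST a,y → push 4,4. Stack: [4, 4]
BINARY_OP + → 4 + 4 = 8. Stack: [8]
STORE_FAST m → m=8. Stack: []
LOAD_FAST m → push 8. Stack: [8]
RETURN_VALUE → return 8.

8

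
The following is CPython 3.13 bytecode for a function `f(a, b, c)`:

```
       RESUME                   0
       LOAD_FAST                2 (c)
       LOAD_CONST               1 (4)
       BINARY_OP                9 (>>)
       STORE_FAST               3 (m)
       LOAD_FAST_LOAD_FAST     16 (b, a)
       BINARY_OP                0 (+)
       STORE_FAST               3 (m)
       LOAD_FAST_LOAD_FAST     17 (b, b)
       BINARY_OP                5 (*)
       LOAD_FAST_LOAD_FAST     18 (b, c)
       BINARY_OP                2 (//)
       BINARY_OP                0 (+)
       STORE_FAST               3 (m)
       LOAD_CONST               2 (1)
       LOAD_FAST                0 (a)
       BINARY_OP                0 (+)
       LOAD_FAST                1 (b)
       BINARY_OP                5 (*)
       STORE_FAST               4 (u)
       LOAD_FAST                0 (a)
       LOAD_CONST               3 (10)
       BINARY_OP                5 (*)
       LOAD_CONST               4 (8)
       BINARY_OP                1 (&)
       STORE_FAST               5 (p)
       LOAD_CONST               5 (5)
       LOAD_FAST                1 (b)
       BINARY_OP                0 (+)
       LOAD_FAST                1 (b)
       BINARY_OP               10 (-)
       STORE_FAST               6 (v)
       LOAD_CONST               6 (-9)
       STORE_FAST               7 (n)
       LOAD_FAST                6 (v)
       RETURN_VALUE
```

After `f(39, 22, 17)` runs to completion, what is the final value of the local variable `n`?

LOAD_FAST c → push 17. Stack: [17]
LOAD_CONST → push 4. Stack: [17, 4]
BINARY_OP >> → 17 >> 4 = 1. Stack: [1]
STORE_FAST m → m=1. Stack: []
LOAD_FAST_LOAD_FAST b,a → push 22,39. Stack: [22, 39]
BINARY_OP + → 22 + 39 = 61. Stack: [61]
STORE_FAST m → m=61. Stack: []
LOAD_FAST_LOAD_FAST b,b → push 22,22. Stack: [22, 22]
BINARY_OP * → 22 * 22 = 484. Stack: [484]
LOAD_FAST_LOAD_FAST b,c → push 22,17. Stack: [484, 22, 17]
BINARY_OP // → 22 // 17 = 1. Stack: [484, 1]
BINARY_OP + → 484 + 1 = 485. Stack: [485]
STORE_FAST m → m=485. Stack: []
LOAD_CONST → push 1. Stack: [1]
LOAD_FAST a → push 39. Stack: [1, 39]
BINARY_OP + → 1 + 39 = 40. Stack: [40]
LOAD_FAST b → push 22. Stack: [40, 22]
BINARY_OP * → 40 * 22 = 880. Stack: [880]
STORE_FAST u → u=880. Stack: []
LOAD_FAST a → push 39. Stack: [39]
LOAD_CONST → push 10. Stack: [39, 10]
BINARY_OP * → 39 * 10 = 390. Stack: [390]
LOAD_CONST → push 8. Stack: [390, 8]
BINARY_OP & → 390 & 8 = 0. Stack: [0]
STORE_FAST p → p=0. Stack: []
LOAD_CONST → push 5. Stack: [5]
LOAD_FAST b → push 22. Stack: [5, 22]
BINARY_OP + → 5 + 22 = 27. Stack: [27]
LOAD_FAST b → push 22. Stack: [27, 22]
BINARY_OP - → 27 - 22 = 5. Stack: [5]
STORE_FAST v → v=5. Stack: []
LOAD_CONST → push -9. Stack: [-9]
STORE_FAST n → n=-9. Stack: []
LOAD_FAST v → push 5. Stack: [5]
RETURN_VALUE → return 5.

-9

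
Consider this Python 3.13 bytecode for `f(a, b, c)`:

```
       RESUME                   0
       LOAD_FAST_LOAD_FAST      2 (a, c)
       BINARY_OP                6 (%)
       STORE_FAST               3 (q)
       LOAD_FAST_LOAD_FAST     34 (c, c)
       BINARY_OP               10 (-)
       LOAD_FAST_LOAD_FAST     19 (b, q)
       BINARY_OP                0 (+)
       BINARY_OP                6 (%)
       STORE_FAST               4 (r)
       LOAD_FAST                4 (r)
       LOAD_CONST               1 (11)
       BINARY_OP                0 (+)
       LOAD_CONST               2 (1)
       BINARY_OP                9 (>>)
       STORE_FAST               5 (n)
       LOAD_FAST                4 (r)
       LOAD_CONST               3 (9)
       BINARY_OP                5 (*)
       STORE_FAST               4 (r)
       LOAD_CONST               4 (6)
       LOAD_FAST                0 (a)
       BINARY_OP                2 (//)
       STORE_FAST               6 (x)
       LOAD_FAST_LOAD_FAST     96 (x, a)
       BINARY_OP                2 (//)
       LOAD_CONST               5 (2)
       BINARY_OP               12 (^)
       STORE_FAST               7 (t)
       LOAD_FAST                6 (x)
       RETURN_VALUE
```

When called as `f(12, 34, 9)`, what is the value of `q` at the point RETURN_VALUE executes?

LOAD_FAST_LOAD_FAST a,c → push 12,9. Stack: [12, 9]
BINARY_OP % → 12 % 9 = 3. Stack: [3]
STORE_FAST q → q=3. Stack: []
LOAD_FAST_LOAD_FAST c,c → push 9,9. Stack: [9, 9]
BINARY_OP - → 9 - 9 = 0. Stack: [0]
LOAD_FAST_LOAD_FAST b,q → push 34,3. Stack: [0, 34, 3]
BINARY_OP + → 34 + 3 = 37. Stack: [0, 37]
BINARY_OP % → 0 % 37 = 0. Stack: [0]
STORE_FAST r → r=0. Stack: []
LOAD_FAST r → push 0. Stack: [0]
LOAD_CONST → push 11. Stack: [0, 11]
BINARY_OP + → 0 + 11 = 11. Stack: [11]
LOAD_CONST → push 1. Stack: [11, 1]
BINARY_OP >> → 11 >> 1 = 5. Stack: [5]
STORE_FAST n → n=5. Stack: []
LOAD_FAST r → push 0. Stack: [0]
LOAD_CONST → push 9. Stack: [0, 9]
BINARY_OP * → 0 * 9 = 0. Stack: [0]
STORE_FAST r → r=0. Stack: []
LOAD_CONST → push 6. Stack: [6]
LOAD_FAST a → push 12. Stack: [6, 12]
BINARY_OP // → 6 // 12 = 0. Stack: [0]
STORE_FAST x → x=0. Stack: []
LOAD_FAST_LOAD_FAST x,a → push 0,12. Stack: [0, 12]
BINARY_OP // → 0 // 12 = 0. Stack: [0]
LOAD_CONST → push 2. Stack: [0, 2]
BINARY_OP ^ → 0 ^ 2 = 2. Stack: [2]
STORE_FAST t → t=2. Stack: []
LOAD_FAST x → push 0. Stack: [0]
RETURN_VALUE → return 0.

3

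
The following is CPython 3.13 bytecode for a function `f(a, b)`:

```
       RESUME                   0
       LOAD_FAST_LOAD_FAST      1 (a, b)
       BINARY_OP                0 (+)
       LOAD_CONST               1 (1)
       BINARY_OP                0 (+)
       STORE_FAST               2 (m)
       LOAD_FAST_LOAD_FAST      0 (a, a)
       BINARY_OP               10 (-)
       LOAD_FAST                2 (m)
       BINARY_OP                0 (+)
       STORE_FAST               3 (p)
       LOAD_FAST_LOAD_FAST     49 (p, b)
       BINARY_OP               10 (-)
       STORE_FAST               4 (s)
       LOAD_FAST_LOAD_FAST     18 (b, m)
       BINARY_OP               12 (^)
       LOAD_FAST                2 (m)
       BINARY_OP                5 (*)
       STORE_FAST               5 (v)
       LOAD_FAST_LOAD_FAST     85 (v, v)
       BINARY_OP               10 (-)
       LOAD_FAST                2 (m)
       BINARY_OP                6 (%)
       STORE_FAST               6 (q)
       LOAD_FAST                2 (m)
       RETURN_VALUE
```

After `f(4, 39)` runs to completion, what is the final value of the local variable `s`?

LOAD_FAST_LOAD_FAST a,b → push 4,39. Stack: [4, 39]
BINARY_OP + → 4 + 39 = 43. Stack: [43]
LOAD_CONST → push 1. Stack: [43, 1]
BINARY_OP + → 43 + 1 = 44. Stack: [44]
STORE_FAST m → m=44. Stack: []
LOAD_FAST_LOAD_FAST a,a → push 4,4. Stack: [4, 4]
BINARY_OP - → 4 - 4 = 0. Stack: [0]
LOAD_FAST m → push 44. Stack: [0, 44]
BINARY_OP + → 0 + 44 = 44. Stack: [44]
STORE_FAST p → p=44. Stack: []
LOAD_FAST_LOAD_FAST p,b → push 44,39. Stack: [44, 39]
BINARY_OP - → 44 - 39 = 5. Stack: [5]
STORE_FAST s → s=5. Stack: []
LOAD_FAST_LOAD_FAST b,m → push 39,44. Stack: [39, 44]
BINARY_OP ^ → 39 ^ 44 = 11. Stack: [11]
LOAD_FAST m → push 44. Stack: [11, 44]
BINARY_OP * → 11 * 44 = 484. Stack: [484]
STORE_FAST v → v=484. Stack: []
LOAD_FAST_LOAD_FAST v,v → push 484,484. Stack: [484, 484]
BINARY_OP - → 484 - 484 = 0. Stack: [0]
LOAD_FAST m → push 44. Stack: [0, 44]
BINARY_OP % → 0 % 44 = 0. Stack: [0]
STORE_FAST q → q=0. Stack: []
LOAD_FAST m → push 44. Stack: [44]
RETURN_VALUE → return 44.

5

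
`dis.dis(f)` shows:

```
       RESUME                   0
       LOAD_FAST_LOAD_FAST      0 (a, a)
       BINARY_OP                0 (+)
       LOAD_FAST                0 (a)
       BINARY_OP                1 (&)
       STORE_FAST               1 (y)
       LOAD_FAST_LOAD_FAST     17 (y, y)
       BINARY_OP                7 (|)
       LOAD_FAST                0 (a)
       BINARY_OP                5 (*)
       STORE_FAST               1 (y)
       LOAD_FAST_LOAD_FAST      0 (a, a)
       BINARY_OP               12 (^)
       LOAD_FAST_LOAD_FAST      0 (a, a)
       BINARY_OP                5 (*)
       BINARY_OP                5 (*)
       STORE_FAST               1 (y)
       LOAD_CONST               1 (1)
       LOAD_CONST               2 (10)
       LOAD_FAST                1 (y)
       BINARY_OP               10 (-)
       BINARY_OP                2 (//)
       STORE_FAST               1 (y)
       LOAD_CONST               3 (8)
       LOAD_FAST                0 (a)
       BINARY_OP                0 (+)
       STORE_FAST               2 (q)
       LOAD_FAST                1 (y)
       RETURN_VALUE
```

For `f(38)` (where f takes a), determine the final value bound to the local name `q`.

LOAD_FAST_LOAD_FAST a,a → push 38,38. Stack: [38, 38]
BINARY_OP + → 38 + 38 = 76. Stack: [76]
LOAD_FAST a → push 38. Stack: [76, 38]
BINARY_OP & → 76 & 38 = 4. Stack: [4]
STORE_FAST y → y=4. Stack: []
LOAD_FAST_LOAD_FAST y,y → push 4,4. Stack: [4, 4]
BINARY_OP | → 4 | 4 = 4. Stack: [4]
LOAD_FAST a → push 38. Stack: [4, 38]
BINARY_OP * → 4 * 38 = 152. Stack: [152]
STORE_FAST y → y=152. Stack: []
LOAD_FAST_LOAD_FAST a,a → push 38,38. Stack: [38, 38]
BINARY_OP ^ → 38 ^ 38 = 0. Stack: [0]
LOAD_FAST_LOAD_FAST a,a → push 38,38. Stack: [0, 38, 38]
BINARY_OP * → 38 * 38 = 1444. Stack: [0, 1444]
BINARY_OP * → 0 * 1444 = 0. Stack: [0]
STORE_FAST y → y=0. Stack: []
LOAD_CONST → push 1. Stack: [1]
LOAD_CONST → push 10. Stack: [1, 10]
LOAD_FAST y → push 0. Stack: [1, 10, 0]
BINARY_OP - → 10 - 0 = 10. Stack: [1, 10]
BINARY_OP // → 1 // 10 = 0. Stack: [0]
STORE_FAST y → y=0. Stack: []
LOAD_CONST → push 8. Stack: [8]
LOAD_FAST a → push 38. Stack: [8, 38]
BINARY_OP + → 8 + 38 = 46. Stack: [46]
STORE_FAST q → q=46. Stack: []
LOAD_FAST y → push 0. Stack: [0]
RETURN_VALUE → return 0.

46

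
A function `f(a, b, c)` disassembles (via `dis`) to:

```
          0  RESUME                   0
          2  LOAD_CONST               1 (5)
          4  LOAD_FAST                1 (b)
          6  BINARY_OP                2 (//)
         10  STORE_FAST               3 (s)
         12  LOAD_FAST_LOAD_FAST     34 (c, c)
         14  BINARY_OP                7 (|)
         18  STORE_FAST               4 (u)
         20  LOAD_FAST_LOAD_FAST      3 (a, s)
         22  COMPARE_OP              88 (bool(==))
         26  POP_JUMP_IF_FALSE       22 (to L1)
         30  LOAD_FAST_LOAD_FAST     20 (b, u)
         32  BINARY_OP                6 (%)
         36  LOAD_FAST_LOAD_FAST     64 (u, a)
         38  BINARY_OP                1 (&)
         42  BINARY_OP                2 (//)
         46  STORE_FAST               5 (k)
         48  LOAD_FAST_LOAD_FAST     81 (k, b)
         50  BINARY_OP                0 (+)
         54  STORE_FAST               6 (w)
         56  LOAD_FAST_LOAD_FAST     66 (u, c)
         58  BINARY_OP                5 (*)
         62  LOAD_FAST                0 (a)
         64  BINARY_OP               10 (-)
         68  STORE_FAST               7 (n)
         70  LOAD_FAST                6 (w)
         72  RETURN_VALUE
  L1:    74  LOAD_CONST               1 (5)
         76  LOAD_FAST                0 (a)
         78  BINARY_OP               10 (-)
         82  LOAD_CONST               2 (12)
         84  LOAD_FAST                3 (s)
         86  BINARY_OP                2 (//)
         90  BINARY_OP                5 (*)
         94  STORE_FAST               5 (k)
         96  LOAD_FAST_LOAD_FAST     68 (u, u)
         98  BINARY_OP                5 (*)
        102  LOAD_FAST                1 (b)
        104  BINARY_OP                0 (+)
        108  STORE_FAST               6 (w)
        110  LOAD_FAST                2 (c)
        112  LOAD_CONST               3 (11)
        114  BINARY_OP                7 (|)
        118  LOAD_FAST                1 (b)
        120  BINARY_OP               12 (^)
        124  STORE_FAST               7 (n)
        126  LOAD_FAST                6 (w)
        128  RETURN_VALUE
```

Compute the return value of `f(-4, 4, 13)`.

LOAD_CONST → push 5. Stack: [5]
LOAD_FAST b → push 4. Stack: [5, 4]
BINARY_OP // → 5 // 4 = 1. Stack: [1]
STORE_FAST s → s=1. Stack: []
LOAD_FAST_LOAD_FAST c,c → push 13,13. Stack: [13, 13]
BINARY_OP | → 13 | 13 = 13. Stack: [13]
STORE_FAST u → u=13. Stack: []
LOAD_FAST_LOAD_FAST a,s → push -4,1. Stack: [-4, 1]
COMPARE_OP bool(==) → -4 vs 1 = False. Stack: [False]
POP_JUMP_IF_FALSE → pop False; jump. Stack: []
LOAD_CONST → push 5. Stack: [5]
LOAD_FAST a → push -4. Stack: [5, -4]
BINARY_OP - → 5 - -4 = 9. Stack: [9]
LOAD_CONST → push 12. Stack: [9, 12]
LOAD_FAST s → push 1. Stack: [9, 12, 1]
BINARY_OP // → 12 // 1 = 12. Stack: [9, 12]
BINARY_OP * → 9 * 12 = 108. Stack: [108]
STORE_FAST k → k=108. Stack: []
LOAD_FAST_LOAD_FAST u,u → push 13,13. Stack: [13, 13]
BINARY_OP * → 13 * 13 = 169. Stack: [169]
LOAD_FAST b → push 4. Stack: [169, 4]
BINARY_OP + → 169 + 4 = 173. Stack: [173]
STORE_FAST w → w=173. Stack: []
LOAD_FAST c → push 13. Stack: [13]
LOAD_CONST → push 11. Stack: [13, 11]
BINARY_OP | → 13 | 11 = 15. Stack: [15]
LOAD_FAST b → push 4. Stack: [15, 4]
BINARY_OP ^ → 15 ^ 4 = 11. Stack: [11]
STORE_FAST n → n=11. Stack: []
LOAD_FAST w → push 173. Stack: [173]
RETURN_VALUE → return 173.

173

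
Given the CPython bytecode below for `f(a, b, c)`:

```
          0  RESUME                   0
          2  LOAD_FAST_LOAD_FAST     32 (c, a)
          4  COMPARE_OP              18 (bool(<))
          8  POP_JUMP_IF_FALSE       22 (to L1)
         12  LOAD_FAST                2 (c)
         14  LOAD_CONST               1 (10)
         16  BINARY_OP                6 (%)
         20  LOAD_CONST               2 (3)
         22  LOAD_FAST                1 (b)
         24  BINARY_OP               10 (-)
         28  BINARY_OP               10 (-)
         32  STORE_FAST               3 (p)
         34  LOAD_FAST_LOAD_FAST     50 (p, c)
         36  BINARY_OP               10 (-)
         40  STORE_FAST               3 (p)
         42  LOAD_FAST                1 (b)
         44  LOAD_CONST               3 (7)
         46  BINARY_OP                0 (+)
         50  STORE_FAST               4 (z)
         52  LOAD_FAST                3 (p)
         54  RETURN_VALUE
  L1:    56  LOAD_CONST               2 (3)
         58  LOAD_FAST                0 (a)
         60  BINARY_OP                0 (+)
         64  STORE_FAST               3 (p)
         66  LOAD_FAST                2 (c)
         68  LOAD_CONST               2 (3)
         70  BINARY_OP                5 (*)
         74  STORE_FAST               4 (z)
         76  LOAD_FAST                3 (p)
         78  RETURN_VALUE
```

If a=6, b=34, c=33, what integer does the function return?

9

LOAD_FAST_LOAD_FAST c,a → push 33,6. Stack: [33, 6]
COMPARE_OP bool(<) → 33 vs 6 = False. Stack: [False]
POP_JUMP_IF_FALSE → pop False; jump. Stack: []
LOAD_CONST → push 3. Stack: [3]
LOAD_FAST a → push 6. Stack: [3, 6]
BINARY_OP + → 3 + 6 = 9. Stack: [9]
STORE_FAST p → p=9. Stack: []
LOAD_FAST c → push 33. Stack: [33]
LOAD_CONST → push 3. Stack: [33, 3]
BINARY_OP * → 33 * 3 = 99. Stack: [99]
STORE_FAST z → z=99. Stack: []
LOAD_FAST p → push 9. Stack: [9]
RETURN_VALUE → return 9.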